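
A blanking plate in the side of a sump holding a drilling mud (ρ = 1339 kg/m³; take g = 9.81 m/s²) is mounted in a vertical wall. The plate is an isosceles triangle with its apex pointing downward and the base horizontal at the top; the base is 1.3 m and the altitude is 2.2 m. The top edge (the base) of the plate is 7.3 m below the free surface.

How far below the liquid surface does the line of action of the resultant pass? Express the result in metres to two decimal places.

h_p = 8.07 m

γ = ρg = 1339 × 9.81 / 1000 = 13.13559 kN/m³.
With the apex down, the centroid sits h/3 = 2.2/3 = 0.733333 m below the base (the top edge), so the centroid depth is h_c = 7.3 + 0.733333 = 8.03333 m.
A = ½ × 1.3 × 2.2 = 1.43 m².
Resultant F = γ·h_c·A = 13.13559 × 8.03333 × 1.43 = 150.897 kN.
I_c = b·h³/36 = 1.3 × 2.2³/36 = 0.384511 m⁴.
Centre of pressure: y_p = y_c + I_c/(y_c·A) = 8.03333 + 0.384511/(8.03333 × 1.43) = 8.03333 + 0.0334717 = 8.0668 m along the plane.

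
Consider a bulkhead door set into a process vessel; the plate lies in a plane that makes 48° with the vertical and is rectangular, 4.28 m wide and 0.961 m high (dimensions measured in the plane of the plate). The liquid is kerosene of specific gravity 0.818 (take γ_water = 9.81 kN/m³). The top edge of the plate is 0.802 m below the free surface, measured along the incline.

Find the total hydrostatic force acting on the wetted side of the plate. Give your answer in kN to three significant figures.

F ≈ 28.3 kN

γ = 0.818 × 9.81 = 8.02458 kN/m³.
The plate makes 48° with the vertical, i.e. θ = 90° − 48° = 42° to the horizontal. Measuring y along the incline from the free-surface line, vertical depth h = y·sinθ with sinθ = 0.669131.
The centroid lies 0.961/2 = 0.4805 m below the top edge, so y_c = 0.802 + 0.4805 = 1.2825 m and h_c = 1.2825 × 0.669131 = 0.858161 m.
A = 4.28 × 0.961 = 4.11308 m².
Resultant F = γ·h_c·A = 8.02458 × 0.858161 × 4.11308 = 28.3242 kN.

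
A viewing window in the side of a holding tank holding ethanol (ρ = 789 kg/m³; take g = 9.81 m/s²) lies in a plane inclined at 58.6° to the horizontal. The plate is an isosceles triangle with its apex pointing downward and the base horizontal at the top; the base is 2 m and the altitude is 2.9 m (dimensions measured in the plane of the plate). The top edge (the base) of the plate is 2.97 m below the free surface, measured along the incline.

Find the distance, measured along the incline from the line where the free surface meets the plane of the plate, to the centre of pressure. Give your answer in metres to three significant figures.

y_p = 4.06 m

γ = ρg = 789 × 9.81 / 1000 = 7.74009 kN/m³.
Let θ = 58.6° be the plate's angle to the horizontal; measure y along the incline from where the plane meets the free surface. Vertical depth h = y·sinθ with sinθ = 0.853551.
With the apex down, the centroid sits h/3 = 2.9/3 = 0.966667 m below the base (the top edge), so y_c = 2.97 + 0.966667 = 3.93667 m and h_c = 3.93667 × 0.853551 = 3.36015 m.
A = ½ × 2 × 2.9 = 2.9 m².
Resultant F = γ·h_c·A = 7.74009 × 3.36015 × 2.9 = 75.4228 kN.
I_c = b·h³/36 = 2 × 2.9³/36 = 1.35494 m⁴.
Centre of pressure: y_p = y_c + I_c/(y_c·A) = 3.93667 + 1.35494/(3.93667 × 2.9) = 3.93667 + 0.118684 = 4.05535 m along the plane.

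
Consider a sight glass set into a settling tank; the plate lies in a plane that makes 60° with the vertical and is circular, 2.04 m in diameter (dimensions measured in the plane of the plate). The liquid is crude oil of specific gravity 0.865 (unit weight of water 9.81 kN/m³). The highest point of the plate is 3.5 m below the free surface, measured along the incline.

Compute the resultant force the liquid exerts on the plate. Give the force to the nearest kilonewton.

F ≈ 63 kN

γ = 0.865 × 9.81 = 8.48565 kN/m³.
The plate makes 60° with the vertical, i.e. θ = 90° − 60° = 30° to the horizontal. Measuring y along the incline from the free-surface line, vertical depth h = y·sinθ with sinθ = 0.500000.
The centroid is at the centre, 1.02 m below the top of the plate, so y_c = 3.5 + 1.02 = 4.52 m and h_c = 4.52 × 0.500000 = 2.26 m.
A = π(1.02)² = 3.26851 m².
Resultant F = γ·h_c·A = 8.48565 × 2.26 × 3.26851 = 62.6821 kN.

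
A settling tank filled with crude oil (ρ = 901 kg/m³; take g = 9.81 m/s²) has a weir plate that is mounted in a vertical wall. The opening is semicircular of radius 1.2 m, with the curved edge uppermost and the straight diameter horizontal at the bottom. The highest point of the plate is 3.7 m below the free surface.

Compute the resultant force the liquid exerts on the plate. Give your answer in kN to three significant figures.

γ = ρg = 901 × 9.81 / 1000 = 8.83881 kN/m³.
The centroid lies 4r/(3π) = 0.509296 m above the diameter, so r − 4r/(3π) = 1.2 − 0.509296 = 0.690704 m below the topmost point, so the centroid depth is h_c = 3.7 + 0.690704 = 4.3907 m.
A = πr²/2 = π × 1.2²/2 = 2.26195 m².
Resultant F = γ·h_c·A = 8.83881 × 4.3907 × 2.26195 = 87.783 kN.

F ≈ 87.8 kN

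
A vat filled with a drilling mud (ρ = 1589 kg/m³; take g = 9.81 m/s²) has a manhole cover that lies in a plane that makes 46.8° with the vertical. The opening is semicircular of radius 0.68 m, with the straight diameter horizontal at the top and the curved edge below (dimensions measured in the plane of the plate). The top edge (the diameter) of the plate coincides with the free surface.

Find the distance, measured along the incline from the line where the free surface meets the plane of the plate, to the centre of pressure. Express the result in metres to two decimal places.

y_p = 0.40 m

γ = ρg = 1589 × 9.81 / 1000 = 15.58809 kN/m³.
The plate makes 46.8° with the vertical, i.e. θ = 90° − 46.8° = 43.2° to the horizontal. Measuring y along the incline from the free-surface line, vertical depth h = y·sinθ with sinθ = 0.684547.
The centroid of a semicircle lies 4r/(3π) = 0.288601 m from the diameter, here below the top edge, so y_c = 0.288601 m and h_c = 0.288601 × 0.684547 = 0.197561 m.
A = πr²/2 = π × 0.68²/2 = 0.726336 m².
Resultant F = γ·h_c·A = 15.58809 × 0.197561 × 0.726336 = 2.23682 kN.
I_c = (π/8 − 8/(9π))·r⁴ = 0.109757 × 0.68⁴ = 0.0234676 m⁴.
Centre of pressure: y_p = y_c + I_c/(y_c·A) = 0.288601 + 0.0234676/(0.288601 × 0.726336) = 0.288601 + 0.111952 = 0.400553 m along the plane.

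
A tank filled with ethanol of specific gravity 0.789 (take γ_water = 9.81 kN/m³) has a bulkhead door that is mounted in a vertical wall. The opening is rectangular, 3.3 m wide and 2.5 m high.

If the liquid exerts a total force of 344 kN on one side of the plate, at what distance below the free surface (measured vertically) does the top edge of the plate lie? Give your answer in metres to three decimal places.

γ = 0.789 × 9.81 = 7.74009 kN/m³.
A = 3.3 × 2.5 = 8.25 m².
From F = γ·h_c·A, the centroid depth is h_c = 344/(7.74009 × 8.25) = 5.38714 m.
The centroid lies 2.5/2 = 1.25 m below the top edge, so the top edge sits at h_top = 5.38714 − 1.25 = 4.13714 m below the surface.

d_top ≈ 4.137 m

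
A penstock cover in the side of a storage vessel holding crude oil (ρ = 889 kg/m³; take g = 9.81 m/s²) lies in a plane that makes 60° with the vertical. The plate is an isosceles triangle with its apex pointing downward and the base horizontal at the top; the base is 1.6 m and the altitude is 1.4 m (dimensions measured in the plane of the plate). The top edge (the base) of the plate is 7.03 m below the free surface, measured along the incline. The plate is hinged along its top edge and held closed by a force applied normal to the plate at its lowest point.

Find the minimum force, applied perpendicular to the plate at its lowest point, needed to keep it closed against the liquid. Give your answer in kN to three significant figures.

γ = ρg = 889 × 9.81 / 1000 = 8.72109 kN/m³.
The plate makes 60° with the vertical, i.e. θ = 90° − 60° = 30° to the horizontal. Measuring y along the incline from the free-surface line, vertical depth h = y·sinθ with sinθ = 0.500000.
With the apex down, the centroid sits h/3 = 1.4/3 = 0.466667 m below the base (the top edge), so y_c = 7.03 + 0.466667 = 7.49667 m and h_c = 7.49667 × 0.500000 = 3.74833 m.
A = ½ × 1.6 × 1.4 = 1.12 m².
Resultant F = γ·h_c·A = 8.72109 × 3.74833 × 1.12 = 36.6123 kN.
I_c = b·h³/36 = 1.6 × 1.4³/36 = 0.121956 m⁴.
Centre of pressure: y_p = y_c + I_c/(y_c·A) = 7.49667 + 0.121956/(7.49667 × 1.12) = 7.49667 + 0.014525 = 7.51119 m along the plane.
The resultant acts 0.466667 + 0.014525 = 0.481192 m (along the plate) below the hinge at the top edge, so the moment about the hinge is M = F × 0.481192 = 36.6123 × 0.481192 = 17.6175 kN·m.
A normal force at the bottom, 1.4 m from the hinge, must supply this moment: P = 17.6175/1.4 = 12.5839 kN.

P ≈ 12.6 kN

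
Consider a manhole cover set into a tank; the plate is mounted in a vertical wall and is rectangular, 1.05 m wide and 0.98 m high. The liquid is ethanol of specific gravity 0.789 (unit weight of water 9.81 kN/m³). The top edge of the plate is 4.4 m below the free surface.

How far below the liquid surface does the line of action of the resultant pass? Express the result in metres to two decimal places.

γ = 0.789 × 9.81 = 7.74009 kN/m³.
The centroid lies 0.98/2 = 0.49 m below the top edge, so the centroid depth is h_c = 4.4 + 0.49 = 4.89 m.
A = 1.05 × 0.98 = 1.029 m².
Resultant F = γ·h_c·A = 7.74009 × 4.89 × 1.029 = 38.9467 kN.
I_c = b·h³/12 = 1.05 × 0.98³/12 = 0.0823543 m⁴.
Centre of pressure: y_p = y_c + I_c/(y_c·A) = 4.89 + 0.0823543/(4.89 × 1.029) = 4.89 + 0.0163667 = 4.90637 m along the plane.

h_p = 4.91 m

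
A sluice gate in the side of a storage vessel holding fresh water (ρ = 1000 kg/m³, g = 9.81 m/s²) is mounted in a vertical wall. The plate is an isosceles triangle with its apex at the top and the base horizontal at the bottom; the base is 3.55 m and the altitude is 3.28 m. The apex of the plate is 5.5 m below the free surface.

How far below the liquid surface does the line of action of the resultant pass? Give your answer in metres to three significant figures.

γ = ρg = 1000 × 9.81 = 9810 N/m³ = 9.81 kN/m³.
With the apex up, the centroid sits 2h/3 = 2 × 3.28/3 = 2.18667 m below the apex, so the centroid depth is h_c = 5.5 + 2.18667 = 7.68667 m.
A = ½ × 3.55 × 3.28 = 5.822 m².
Resultant F = γ·h_c·A = 9.81 × 7.68667 × 5.822 = 439.015 kN.
I_c = b·h³/36 = 3.55 × 3.28³/36 = 3.47974 m⁴.
Centre of pressure: y_p = y_c + I_c/(y_c·A) = 7.68667 + 3.47974/(7.68667 × 5.822) = 7.68667 + 0.0777564 = 7.76443 m along the plane.

h_p = 7.76 m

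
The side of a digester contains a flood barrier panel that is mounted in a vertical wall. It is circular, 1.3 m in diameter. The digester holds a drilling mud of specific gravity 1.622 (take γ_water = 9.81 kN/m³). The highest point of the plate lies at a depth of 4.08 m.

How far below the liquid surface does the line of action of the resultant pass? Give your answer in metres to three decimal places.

γ = 1.622 × 9.81 = 15.91182 kN/m³.
The centroid is at the centre, 0.65 m below the top of the plate, so the centroid depth is h_c = 4.08 + 0.65 = 4.73 m.
A = π(0.65)² = 1.32732 m².
Resultant F = γ·h_c·A = 15.91182 × 4.73 × 1.32732 = 99.898 kN.
I_c = πr⁴/4 = π × 0.65⁴/4 = 0.140198 m⁴.
Centre of pressure: y_p = y_c + I_c/(y_c·A) = 4.73 + 0.140198/(4.73 × 1.32732) = 4.73 + 0.0223308 = 4.75233 m along the plane.

h_p = 4.752 m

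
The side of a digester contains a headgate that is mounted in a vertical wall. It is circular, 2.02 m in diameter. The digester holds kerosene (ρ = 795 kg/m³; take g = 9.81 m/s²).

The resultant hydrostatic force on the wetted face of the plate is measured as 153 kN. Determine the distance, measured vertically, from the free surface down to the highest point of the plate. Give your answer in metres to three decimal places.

d_top ≈ 5.112 m

γ = ρg = 795 × 9.81 / 1000 = 7.79895 kN/m³.
A = π(1.01)² = 3.20474 m².
From F = γ·h_c·A, the centroid depth is h_c = 153/(7.79895 × 3.20474) = 6.12157 m.
The centroid is at the centre, 1.01 m below the top of the plate, so the highest point sits at h_top = 6.12157 − 1.01 = 5.11157 m below the surface.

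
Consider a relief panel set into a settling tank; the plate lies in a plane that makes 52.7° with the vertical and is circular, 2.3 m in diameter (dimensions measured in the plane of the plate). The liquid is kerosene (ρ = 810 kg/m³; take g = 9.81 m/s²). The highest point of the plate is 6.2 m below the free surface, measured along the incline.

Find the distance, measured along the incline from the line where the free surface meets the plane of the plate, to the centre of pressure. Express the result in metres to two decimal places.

γ = ρg = 810 × 9.81 / 1000 = 7.9461 kN/m³.
The plate makes 52.7° with the vertical, i.e. θ = 90° − 52.7° = 37.3° to the horizontal. Measuring y along the incline from the free-surface line, vertical depth h = y·sinθ with sinθ = 0.605988.
The centroid is at the centre, 1.15 m below the top of the plate, so y_c = 6.2 + 1.15 = 7.35 m and h_c = 7.35 × 0.605988 = 4.45401 m.
A = π(1.15)² = 4.15476 m².
Resultant F = γ·h_c·A = 7.9461 × 4.45401 × 4.15476 = 147.045 kN.
I_c = πr⁴/4 = π × 1.15⁴/4 = 1.37367 m⁴.
Centre of pressure: y_p = y_c + I_c/(y_c·A) = 7.35 + 1.37367/(7.35 × 4.15476) = 7.35 + 0.0449831 = 7.39498 m along the plane.

y_p = 7.39 m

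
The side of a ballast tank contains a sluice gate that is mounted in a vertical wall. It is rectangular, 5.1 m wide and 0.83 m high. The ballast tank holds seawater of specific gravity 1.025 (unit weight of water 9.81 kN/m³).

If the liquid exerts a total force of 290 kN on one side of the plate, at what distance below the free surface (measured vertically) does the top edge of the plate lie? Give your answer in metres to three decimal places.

γ = 1.025 × 9.81 = 10.05525 kN/m³.
A = 5.1 × 0.83 = 4.233 m².
From F = γ·h_c·A, the centroid depth is h_c = 290/(10.05525 × 4.233) = 6.81329 m.
The centroid lies 0.83/2 = 0.415 m below the top edge, so the top edge sits at h_top = 6.81329 − 0.415 = 6.39829 m below the surface.

d_top ≈ 6.398 m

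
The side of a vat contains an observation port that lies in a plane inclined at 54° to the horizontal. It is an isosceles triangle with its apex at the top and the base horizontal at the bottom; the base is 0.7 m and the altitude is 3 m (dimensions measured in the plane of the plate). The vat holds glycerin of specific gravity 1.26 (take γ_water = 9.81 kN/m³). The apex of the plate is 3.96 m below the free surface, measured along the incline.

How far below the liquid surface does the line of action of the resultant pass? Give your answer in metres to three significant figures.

γ = 1.26 × 9.81 = 12.3606 kN/m³.
Let θ = 54° be the plate's angle to the horizontal; measure y along the incline from where the plane meets the free surface. Vertical depth h = y·sinθ with sinθ = 0.809017.
With the apex up, the centroid sits 2h/3 = 2 × 3/3 = 2 m below the apex, so y_c = 3.96 + 2 = 5.96 m and h_c = 5.96 × 0.809017 = 4.82174 m.
A = ½ × 0.7 × 3 = 1.05 m².
Resultant F = γ·h_c·A = 12.3606 × 4.82174 × 1.05 = 62.5796 kN.
I_c = b·h³/36 = 0.7 × 3³/36 = 0.525 m⁴.
Centre of pressure: y_p = y_c + I_c/(y_c·A) = 5.96 + 0.525/(5.96 × 1.05) = 5.96 + 0.0838926 = 6.04389 m along the plane.
Vertically, h_p = y_p·sinθ = 6.04389 × 0.809017 = 4.88961 m.

h_p = 4.89 m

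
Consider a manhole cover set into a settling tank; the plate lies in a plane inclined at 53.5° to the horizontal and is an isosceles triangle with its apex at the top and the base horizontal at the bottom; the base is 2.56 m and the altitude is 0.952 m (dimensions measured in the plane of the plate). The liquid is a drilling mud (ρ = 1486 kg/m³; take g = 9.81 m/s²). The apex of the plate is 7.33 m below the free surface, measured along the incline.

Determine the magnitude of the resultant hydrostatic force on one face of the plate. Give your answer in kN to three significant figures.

F ≈ 114 kN

γ = ρg = 1486 × 9.81 / 1000 = 14.57766 kN/m³.
Let θ = 53.5° be the plate's angle to the horizontal; measure y along the incline from where the plane meets the free surface. Vertical depth h = y·sinθ with sinθ = 0.803857.
With the apex up, the centroid sits 2h/3 = 2 × 0.952/3 = 0.634667 m below the apex, so y_c = 7.33 + 0.634667 = 7.96467 m and h_c = 7.96467 × 0.803857 = 6.40246 m.
A = ½ × 2.56 × 0.952 = 1.21856 m².
Resultant F = γ·h_c·A = 14.57766 × 6.40246 × 1.21856 = 113.732 kN.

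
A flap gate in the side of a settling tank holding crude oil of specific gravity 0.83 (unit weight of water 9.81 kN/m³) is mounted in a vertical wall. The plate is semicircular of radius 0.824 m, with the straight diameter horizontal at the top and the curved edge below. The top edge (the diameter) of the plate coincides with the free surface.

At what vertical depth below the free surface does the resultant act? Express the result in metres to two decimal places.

h_p = 0.49 m

γ = 0.83 × 9.81 = 8.1423 kN/m³.
The centroid of a semicircle lies 4r/(3π) = 0.349716 m from the diameter, here below the top edge, so the centroid depth is h_c = 0.349716 m.
A = πr²/2 = π × 0.824²/2 = 1.06653 m².
Resultant F = γ·h_c·A = 8.1423 × 0.349716 × 1.06653 = 3.03694 kN.
I_c = (π/8 − 8/(9π))·r⁴ = 0.109757 × 0.824⁴ = 0.0505989 m⁴.
Centre of pressure: y_p = y_c + I_c/(y_c·A) = 0.349716 + 0.0505989/(0.349716 × 1.06653) = 0.349716 + 0.13566 = 0.485376 m along the plane.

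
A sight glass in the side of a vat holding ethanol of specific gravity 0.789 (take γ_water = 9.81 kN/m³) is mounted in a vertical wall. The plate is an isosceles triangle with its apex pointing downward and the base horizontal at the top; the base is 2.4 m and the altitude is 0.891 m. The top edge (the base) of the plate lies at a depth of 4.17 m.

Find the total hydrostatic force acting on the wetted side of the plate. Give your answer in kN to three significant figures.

γ = 0.789 × 9.81 = 7.74009 kN/m³.
With the apex down, the centroid sits h/3 = 0.891/3 = 0.297 m below the base (the top edge), so the centroid depth is h_c = 4.17 + 0.297 = 4.467 m.
A = ½ × 2.4 × 0.891 = 1.0692 m².
Resultant F = γ·h_c·A = 7.74009 × 4.467 × 1.0692 = 36.9676 kN.

F ≈ 37.0 kN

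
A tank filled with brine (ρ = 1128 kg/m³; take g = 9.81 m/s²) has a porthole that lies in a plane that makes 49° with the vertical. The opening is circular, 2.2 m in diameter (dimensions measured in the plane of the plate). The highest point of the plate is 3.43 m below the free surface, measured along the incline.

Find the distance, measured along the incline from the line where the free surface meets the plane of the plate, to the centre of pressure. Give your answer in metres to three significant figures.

y_p = 4.60 m

γ = ρg = 1128 × 9.81 / 1000 = 11.06568 kN/m³.
The plate makes 49° with the vertical, i.e. θ = 90° − 49° = 41° to the horizontal. Measuring y along the incline from the free-surface line, vertical depth h = y·sinθ with sinθ = 0.656059.
The centroid is at the centre, 1.1 m below the top of the plate, so y_c = 3.43 + 1.1 = 4.53 m and h_c = 4.53 × 0.656059 = 2.97195 m.
A = π(1.1)² = 3.80133 m².
Resultant F = γ·h_c·A = 11.06568 × 2.97195 × 3.80133 = 125.013 kN.
I_c = πr⁴/4 = π × 1.1⁴/4 = 1.1499 m⁴.
Centre of pressure: y_p = y_c + I_c/(y_c·A) = 4.53 + 1.1499/(4.53 × 3.80133) = 4.53 + 0.0667769 = 4.59678 m along the plane.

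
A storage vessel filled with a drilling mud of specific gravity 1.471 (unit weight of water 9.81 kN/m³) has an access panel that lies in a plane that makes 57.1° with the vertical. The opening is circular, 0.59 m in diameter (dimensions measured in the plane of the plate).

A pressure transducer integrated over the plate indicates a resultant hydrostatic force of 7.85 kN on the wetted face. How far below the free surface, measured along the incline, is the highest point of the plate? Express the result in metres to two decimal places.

y_top ≈ 3.37 m

γ = 1.471 × 9.81 = 14.43051 kN/m³.
A = π(0.295)² = 0.273397 m².
From F = γ·h_c·A, the centroid depth is h_c = 7.85/(14.43051 × 0.273397) = 1.98973 m.
The plate makes 57.1° with the vertical, i.e. θ = 90° − 57.1° = 32.9° to the horizontal. Measuring y along the incline from the free-surface line, vertical depth h = y·sinθ with sinθ = 0.543174.
Along the incline, y_c = h_c/sinθ = 1.98973/0.543174 = 3.66315 m.
The centroid is at the centre, 0.295 m below the top of the plate, so the highest point sits at y_top = 3.66315 − 0.295 = 3.36815 m along the incline.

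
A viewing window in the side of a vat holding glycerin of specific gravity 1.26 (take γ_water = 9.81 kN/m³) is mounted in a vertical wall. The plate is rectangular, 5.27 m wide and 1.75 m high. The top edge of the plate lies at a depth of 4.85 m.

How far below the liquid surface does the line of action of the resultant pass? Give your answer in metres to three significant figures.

γ = 1.26 × 9.81 = 12.3606 kN/m³.
The centroid lies 1.75/2 = 0.875 m below the top edge, so the centroid depth is h_c = 4.85 + 0.875 = 5.725 m.
A = 5.27 × 1.75 = 9.2225 m².
Resultant F = γ·h_c·A = 12.3606 × 5.725 × 9.2225 = 652.625 kN.
I_c = b·h³/12 = 5.27 × 1.75³/12 = 2.35366 m⁴.
Centre of pressure: y_p = y_c + I_c/(y_c·A) = 5.725 + 2.35366/(5.725 × 9.2225) = 5.725 + 0.0445779 = 5.76958 m along the plane.

h_p = 5.77 m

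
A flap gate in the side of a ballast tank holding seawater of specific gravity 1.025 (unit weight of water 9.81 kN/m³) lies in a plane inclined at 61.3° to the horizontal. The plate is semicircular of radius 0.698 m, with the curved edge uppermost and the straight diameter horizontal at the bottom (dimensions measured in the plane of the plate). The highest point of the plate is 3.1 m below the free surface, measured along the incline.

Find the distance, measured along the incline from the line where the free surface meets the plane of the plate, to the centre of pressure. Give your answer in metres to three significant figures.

γ = 1.025 × 9.81 = 10.05525 kN/m³.
Let θ = 61.3° be the plate's angle to the horizontal; measure y along the incline from where the plane meets the free surface. Vertical depth h = y·sinθ with sinθ = 0.877146.
The centroid lies 4r/(3π) = 0.29624 m above the diameter, so r − 4r/(3π) = 0.698 − 0.29624 = 0.40176 m below the topmost point, so y_c = 3.1 + 0.40176 = 3.50176 m and h_c = 3.50176 × 0.877146 = 3.07155 m.
A = πr²/2 = π × 0.698²/2 = 0.765298 m².
Resultant F = γ·h_c·A = 10.05525 × 3.07155 × 0.765298 = 23.6364 kN.
I_c = (π/8 − 8/(9π))·r⁴ = 0.109757 × 0.698⁴ = 0.0260528 m⁴.
Centre of pressure: y_p = y_c + I_c/(y_c·A) = 3.50176 + 0.0260528/(3.50176 × 0.765298) = 3.50176 + 0.00972159 = 3.51148 m along the plane.

y_p = 3.51 m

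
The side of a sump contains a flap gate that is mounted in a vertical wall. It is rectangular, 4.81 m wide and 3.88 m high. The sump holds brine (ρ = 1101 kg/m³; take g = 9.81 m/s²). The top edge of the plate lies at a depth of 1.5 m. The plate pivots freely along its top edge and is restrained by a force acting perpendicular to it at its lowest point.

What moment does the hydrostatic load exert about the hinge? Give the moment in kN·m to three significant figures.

M ≈ 1600 kN·m

γ = ρg = 1101 × 9.81 / 1000 = 10.80081 kN/m³.
The centroid lies 3.88/2 = 1.94 m below the top edge, so the centroid depth is h_c = 1.5 + 1.94 = 3.44 m.
A = 4.81 × 3.88 = 18.6628 m².
Resultant F = γ·h_c·A = 10.80081 × 3.44 × 18.6628 = 693.412 kN.
I_c = b·h³/12 = 4.81 × 3.88³/12 = 23.4131 m⁴.
Centre of pressure: y_p = y_c + I_c/(y_c·A) = 3.44 + 23.4131/(3.44 × 18.6628) = 3.44 + 0.36469 = 3.80469 m along the plane.
The resultant acts 1.94 + 0.36469 = 2.30469 m (along the plate) below the hinge at the top edge, so the moment about the hinge is M = F × 2.30469 = 693.412 × 2.30469 = 1598.1 kN·m.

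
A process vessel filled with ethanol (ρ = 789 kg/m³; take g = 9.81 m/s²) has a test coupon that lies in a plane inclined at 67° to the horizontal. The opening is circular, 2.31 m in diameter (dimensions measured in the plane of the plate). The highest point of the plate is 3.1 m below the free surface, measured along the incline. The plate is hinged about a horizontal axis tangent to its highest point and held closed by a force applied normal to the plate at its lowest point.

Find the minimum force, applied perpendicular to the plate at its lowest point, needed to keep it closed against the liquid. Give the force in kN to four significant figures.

γ = ρg = 789 × 9.81 / 1000 = 7.74009 kN/m³.
Let θ = 67° be the plate's angle to the horizontal; measure y along the incline from where the plane meets the free surface. Vertical depth h = y·sinθ with sinθ = 0.920505.
The centroid is at the centre, 1.155 m below the top of the plate, so y_c = 3.1 + 1.155 = 4.255 m and h_c = 4.255 × 0.920505 = 3.91675 m.
A = π(1.155)² = 4.19096 m².
Resultant F = γ·h_c·A = 7.74009 × 3.91675 × 4.19096 = 127.053 kN.
I_c = πr⁴/4 = π × 1.155⁴/4 = 1.39771 m⁴.
Centre of pressure: y_p = y_c + I_c/(y_c·A) = 4.255 + 1.39771/(4.255 × 4.19096) = 4.255 + 0.0783798 = 4.33338 m along the plane.
The resultant acts 1.155 + 0.0783798 = 1.23338 m (along the plate) below the hinge at the top edge, so the moment about the hinge is M = F × 1.23338 = 127.053 × 1.23338 = 156.705 kN·m.
A normal force at the bottom, 2.31 m from the hinge, must supply this moment: P = 156.705/2.31 = 67.8377 kN.

P ≈ 67.84 kN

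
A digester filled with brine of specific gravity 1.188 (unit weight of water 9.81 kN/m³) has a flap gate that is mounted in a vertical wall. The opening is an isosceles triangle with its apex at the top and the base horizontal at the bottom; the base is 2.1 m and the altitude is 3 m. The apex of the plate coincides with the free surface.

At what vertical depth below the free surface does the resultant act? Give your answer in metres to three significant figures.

h_p = 2.25 m

γ = 1.188 × 9.81 = 11.65428 kN/m³.
With the apex up, the centroid sits 2h/3 = 2 × 3/3 = 2 m below the apex, so the centroid depth is h_c = 2 m.
A = ½ × 2.1 × 3 = 3.15 m².
Resultant F = γ·h_c·A = 11.65428 × 2 × 3.15 = 73.422 kN.
I_c = b·h³/36 = 2.1 × 3³/36 = 1.575 m⁴.
Centre of pressure: y_p = y_c + I_c/(y_c·A) = 2 + 1.575/(2 × 3.15) = 2 + 0.25 = 2.25 m along the plane.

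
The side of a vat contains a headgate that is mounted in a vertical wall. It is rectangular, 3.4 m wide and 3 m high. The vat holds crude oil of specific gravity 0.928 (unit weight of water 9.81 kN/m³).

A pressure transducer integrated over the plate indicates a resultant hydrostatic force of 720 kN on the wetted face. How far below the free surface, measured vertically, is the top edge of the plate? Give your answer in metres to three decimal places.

d_top ≈ 6.254 m

γ = 0.928 × 9.81 = 9.10368 kN/m³.
A = 3.4 × 3 = 10.2 m².
From F = γ·h_c·A, the centroid depth is h_c = 720/(9.10368 × 10.2) = 7.75381 m.
The centroid lies 3/2 = 1.5 m below the top edge, so the top edge sits at h_top = 7.75381 − 1.5 = 6.25381 m below the surface.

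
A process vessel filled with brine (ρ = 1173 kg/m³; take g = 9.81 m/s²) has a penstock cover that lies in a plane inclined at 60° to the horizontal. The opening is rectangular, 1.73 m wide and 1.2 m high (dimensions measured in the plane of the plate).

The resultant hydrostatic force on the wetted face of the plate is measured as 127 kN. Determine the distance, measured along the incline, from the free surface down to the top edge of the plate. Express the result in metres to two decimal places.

y_top ≈ 5.54 m

γ = ρg = 1173 × 9.81 / 1000 = 11.50713 kN/m³.
A = 1.73 × 1.2 = 2.076 m².
From F = γ·h_c·A, the centroid depth is h_c = 127/(11.50713 × 2.076) = 5.3163 m.
Let θ = 60° be the plate's angle to the horizontal; measure y along the incline from where the plane meets the free surface. Vertical depth h = y·sinθ with sinθ = 0.866025.
Along the incline, y_c = h_c/sinθ = 5.3163/0.866025 = 6.13874 m.
The centroid lies 1.2/2 = 0.6 m below the top edge, so the top edge sits at y_top = 6.13874 − 0.6 = 5.53874 m along the incline.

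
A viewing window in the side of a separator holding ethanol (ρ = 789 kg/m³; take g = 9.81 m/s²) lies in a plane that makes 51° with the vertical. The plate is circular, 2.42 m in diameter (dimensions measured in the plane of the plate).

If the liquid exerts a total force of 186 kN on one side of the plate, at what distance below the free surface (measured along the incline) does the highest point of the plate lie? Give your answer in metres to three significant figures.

y_top ≈ 7.09 m

γ = ρg = 789 × 9.81 / 1000 = 7.74009 kN/m³.
A = π(1.21)² = 4.59961 m².
From F = γ·h_c·A, the centroid depth is h_c = 186/(7.74009 × 4.59961) = 5.22451 m.
The plate makes 51° with the vertical, i.e. θ = 90° − 51° = 39° to the horizontal. Measuring y along the incline from the free-surface line, vertical depth h = y·sinθ with sinθ = 0.629320.
Along the incline, y_c = h_c/sinθ = 5.22451/0.629320 = 8.30183 m.
The centroid is at the centre, 1.21 m below the top of the plate, so the highest point sits at y_top = 8.30183 − 1.21 = 7.09183 m along the incline.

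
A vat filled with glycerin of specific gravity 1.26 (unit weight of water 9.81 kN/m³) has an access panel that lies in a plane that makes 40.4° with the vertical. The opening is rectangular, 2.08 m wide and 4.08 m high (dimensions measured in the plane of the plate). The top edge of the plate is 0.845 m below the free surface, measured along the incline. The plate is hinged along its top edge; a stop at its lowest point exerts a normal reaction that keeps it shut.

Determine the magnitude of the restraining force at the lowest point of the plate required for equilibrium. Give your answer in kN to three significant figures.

γ = 1.26 × 9.81 = 12.3606 kN/m³.
The plate makes 40.4° with the vertical, i.e. θ = 90° − 40.4° = 49.6° to the horizontal. Measuring y along the incline from the free-surface line, vertical depth h = y·sinθ with sinθ = 0.761538.
The centroid lies 4.08/2 = 2.04 m below the top edge, so y_c = 0.845 + 2.04 = 2.885 m and h_c = 2.885 × 0.761538 = 2.19704 m.
A = 2.08 × 4.08 = 8.4864 m².
Resultant F = γ·h_c·A = 12.3606 × 2.19704 × 8.4864 = 230.463 kN.
I_c = b·h³/12 = 2.08 × 4.08³/12 = 11.7723 m⁴.
Centre of pressure: y_p = y_c + I_c/(y_c·A) = 2.885 + 11.7723/(2.885 × 8.4864) = 2.885 + 0.48083 = 3.36583 m along the plane.
The resultant acts 2.04 + 0.48083 = 2.52083 m (along the plate) below the hinge at the top edge, so the moment about the hinge is M = F × 2.52083 = 230.463 × 2.52083 = 580.958 kN·m.
A normal force at the bottom, 4.08 m from the hinge, must supply this moment: P = 580.958/4.08 = 142.392 kN.

P ≈ 142 kN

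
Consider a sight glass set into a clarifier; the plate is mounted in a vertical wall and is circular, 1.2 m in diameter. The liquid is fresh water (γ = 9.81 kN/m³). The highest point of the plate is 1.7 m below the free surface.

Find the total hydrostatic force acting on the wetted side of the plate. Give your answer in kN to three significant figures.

γ = 9.81 kN/m³.
The centroid is at the centre, 0.6 m below the top of the plate, so the centroid depth is h_c = 1.7 + 0.6 = 2.3 m.
A = π(0.6)² = 1.13097 m².
Resultant F = γ·h_c·A = 9.81 × 2.3 × 1.13097 = 25.5181 kN.

F ≈ 25.5 kN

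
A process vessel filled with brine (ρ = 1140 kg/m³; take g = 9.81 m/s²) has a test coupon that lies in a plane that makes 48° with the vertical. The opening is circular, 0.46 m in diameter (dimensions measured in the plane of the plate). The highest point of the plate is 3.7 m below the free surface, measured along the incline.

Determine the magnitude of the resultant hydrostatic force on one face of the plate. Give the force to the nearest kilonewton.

γ = ρg = 1140 × 9.81 / 1000 = 11.1834 kN/m³.
The plate makes 48° with the vertical, i.e. θ = 90° − 48° = 42° to the horizontal. Measuring y along the incline from the free-surface line, vertical depth h = y·sinθ with sinθ = 0.669131.
The centroid is at the centre, 0.23 m below the top of the plate, so y_c = 3.7 + 0.23 = 3.93 m and h_c = 3.93 × 0.669131 = 2.62968 m.
A = π(0.23)² = 0.16619 m².
Resultant F = γ·h_c·A = 11.1834 × 2.62968 × 0.16619 = 4.88744 kN.

F ≈ 5 kN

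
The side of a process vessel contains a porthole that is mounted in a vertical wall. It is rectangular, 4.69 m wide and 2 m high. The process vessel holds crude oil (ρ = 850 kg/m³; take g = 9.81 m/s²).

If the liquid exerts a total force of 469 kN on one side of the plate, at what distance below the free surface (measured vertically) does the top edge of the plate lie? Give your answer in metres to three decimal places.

γ = ρg = 850 × 9.81 / 1000 = 8.3385 kN/m³.
A = 4.69 × 2 = 9.38 m².
From F = γ·h_c·A, the centroid depth is h_c = 469/(8.3385 × 9.38) = 5.99628 m.
The centroid lies 2/2 = 1 m below the top edge, so the top edge sits at h_top = 5.99628 − 1 = 4.99628 m below the surface.

d_top ≈ 4.996 m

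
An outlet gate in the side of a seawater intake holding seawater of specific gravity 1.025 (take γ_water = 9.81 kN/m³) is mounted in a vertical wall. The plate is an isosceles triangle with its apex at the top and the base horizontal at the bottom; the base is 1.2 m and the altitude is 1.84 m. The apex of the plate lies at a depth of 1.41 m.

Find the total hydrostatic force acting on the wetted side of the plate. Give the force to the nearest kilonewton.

F ≈ 29 kN

γ = 1.025 × 9.81 = 10.05525 kN/m³.
With the apex up, the centroid sits 2h/3 = 2 × 1.84/3 = 1.22667 m below the apex, so the centroid depth is h_c = 1.41 + 1.22667 = 2.63667 m.
A = ½ × 1.2 × 1.84 = 1.104 m².
Resultant F = γ·h_c·A = 10.05525 × 2.63667 × 1.104 = 29.2697 kN.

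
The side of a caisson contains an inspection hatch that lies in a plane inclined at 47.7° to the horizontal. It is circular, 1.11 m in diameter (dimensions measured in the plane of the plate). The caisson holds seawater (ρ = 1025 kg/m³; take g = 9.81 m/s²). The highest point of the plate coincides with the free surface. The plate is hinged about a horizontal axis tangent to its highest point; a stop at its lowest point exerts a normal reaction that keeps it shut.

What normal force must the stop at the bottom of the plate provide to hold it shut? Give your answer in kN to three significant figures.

γ = ρg = 1025 × 9.81 / 1000 = 10.05525 kN/m³.
Let θ = 47.7° be the plate's angle to the horizontal; measure y along the incline from where the plane meets the free surface. Vertical depth h = y·sinθ with sinθ = 0.739631.
The centroid is at the centre, 0.555 m below the top of the plate, so y_c = 0.555 m and h_c = 0.555 × 0.739631 = 0.410495 m.
A = π(0.555)² = 0.967689 m².
Resultant F = γ·h_c·A = 10.05525 × 0.410495 × 0.967689 = 3.99426 kN.
I_c = πr⁴/4 = π × 0.555⁴/4 = 0.0745181 m⁴.
Centre of pressure: y_p = y_c + I_c/(y_c·A) = 0.555 + 0.0745181/(0.555 × 0.967689) = 0.555 + 0.13875 = 0.69375 m along the plane.
The resultant acts 0.555 + 0.13875 = 0.69375 m (along the plate) below the hinge at the top edge, so the moment about the hinge is M = F × 0.69375 = 3.99426 × 0.69375 = 2.77102 kN·m.
A normal force at the bottom, 1.11 m from the hinge, must supply this moment: P = 2.77102/1.11 = 2.49641 kN.

P ≈ 2.50 kN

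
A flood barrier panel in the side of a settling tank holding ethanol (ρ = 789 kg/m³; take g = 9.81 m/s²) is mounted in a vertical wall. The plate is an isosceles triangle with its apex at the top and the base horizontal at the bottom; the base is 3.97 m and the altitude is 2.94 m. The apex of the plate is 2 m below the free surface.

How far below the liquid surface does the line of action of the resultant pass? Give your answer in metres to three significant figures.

γ = ρg = 789 × 9.81 / 1000 = 7.74009 kN/m³.
With the apex up, the centroid sits 2h/3 = 2 × 2.94/3 = 1.96 m below the apex, so the centroid depth is h_c = 2 + 1.96 = 3.96 m.
A = ½ × 3.97 × 2.94 = 5.8359 m².
Resultant F = γ·h_c·A = 7.74009 × 3.96 × 5.8359 = 178.875 kN.
I_c = b·h³/36 = 3.97 × 2.94³/36 = 2.8024 m⁴.
Centre of pressure: y_p = y_c + I_c/(y_c·A) = 3.96 + 2.8024/(3.96 × 5.8359) = 3.96 + 0.121263 = 4.08126 m along the plane.

h_p = 4.08 m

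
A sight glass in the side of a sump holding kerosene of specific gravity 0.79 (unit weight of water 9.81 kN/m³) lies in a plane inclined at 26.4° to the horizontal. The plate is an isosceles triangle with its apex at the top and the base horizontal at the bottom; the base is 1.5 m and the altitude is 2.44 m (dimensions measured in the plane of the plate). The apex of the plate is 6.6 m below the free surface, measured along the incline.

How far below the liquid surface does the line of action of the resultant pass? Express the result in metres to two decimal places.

γ = 0.79 × 9.81 = 7.7499 kN/m³.
Let θ = 26.4° be the plate's angle to the horizontal; measure y along the incline from where the plane meets the free surface. Vertical depth h = y·sinθ with sinθ = 0.444635.
With the apex up, the centroid sits 2h/3 = 2 × 2.44/3 = 1.62667 m below the apex, so y_c = 6.6 + 1.62667 = 8.22667 m and h_c = 8.22667 × 0.444635 = 3.65787 m.
A = ½ × 1.5 × 2.44 = 1.83 m².
Resultant F = γ·h_c·A = 7.7499 × 3.65787 × 1.83 = 51.8771 kN.
I_c = b·h³/36 = 1.5 × 2.44³/36 = 0.605283 m⁴.
Centre of pressure: y_p = y_c + I_c/(y_c·A) = 8.22667 + 0.605283/(8.22667 × 1.83) = 8.22667 + 0.0402053 = 8.26688 m along the plane.
Vertically, h_p = y_p·sinθ = 8.26688 × 0.444635 = 3.67574 m.

h_p = 3.68 m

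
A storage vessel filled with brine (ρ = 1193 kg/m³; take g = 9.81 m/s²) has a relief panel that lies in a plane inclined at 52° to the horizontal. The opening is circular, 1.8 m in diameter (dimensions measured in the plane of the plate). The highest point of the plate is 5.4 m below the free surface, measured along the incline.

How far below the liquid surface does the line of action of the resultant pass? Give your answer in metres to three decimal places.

h_p = 4.990 m

γ = ρg = 1193 × 9.81 / 1000 = 11.70333 kN/m³.
Let θ = 52° be the plate's angle to the horizontal; measure y along the incline from where the plane meets the free surface. Vertical depth h = y·sinθ with sinθ = 0.788011.
The centroid is at the centre, 0.9 m below the top of the plate, so y_c = 5.4 + 0.9 = 6.3 m and h_c = 6.3 × 0.788011 = 4.96447 m.
A = π(0.9)² = 2.54469 m².
Resultant F = γ·h_c·A = 11.70333 × 4.96447 × 2.54469 = 147.849 kN.
I_c = πr⁴/4 = π × 0.9⁴/4 = 0.5153 m⁴.
Centre of pressure: y_p = y_c + I_c/(y_c·A) = 6.3 + 0.5153/(6.3 × 2.54469) = 6.3 + 0.0321429 = 6.33214 m along the plane.
Vertically, h_p = y_p·sinθ = 6.33214 × 0.788011 = 4.9898 m.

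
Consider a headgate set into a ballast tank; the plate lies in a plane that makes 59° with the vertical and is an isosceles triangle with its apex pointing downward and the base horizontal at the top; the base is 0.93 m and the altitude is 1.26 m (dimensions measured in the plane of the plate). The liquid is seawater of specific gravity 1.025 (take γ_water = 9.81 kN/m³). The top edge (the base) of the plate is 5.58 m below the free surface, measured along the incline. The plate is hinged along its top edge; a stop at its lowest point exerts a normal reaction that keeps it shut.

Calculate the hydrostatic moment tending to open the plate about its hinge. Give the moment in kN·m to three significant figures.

γ = 1.025 × 9.81 = 10.05525 kN/m³.
The plate makes 59° with the vertical, i.e. θ = 90° − 59° = 31° to the horizontal. Measuring y along the incline from the free-surface line, vertical depth h = y·sinθ with sinθ = 0.515038.
With the apex down, the centroid sits h/3 = 1.26/3 = 0.42 m below the base (the top edge), so y_c = 5.58 + 0.42 = 6 m and h_c = 6 × 0.515038 = 3.09023 m.
A = ½ × 0.93 × 1.26 = 0.5859 m².
Resultant F = γ·h_c·A = 10.05525 × 3.09023 × 0.5859 = 18.2057 kN.
I_c = b·h³/36 = 0.93 × 1.26³/36 = 0.0516764 m⁴.
Centre of pressure: y_p = y_c + I_c/(y_c·A) = 6 + 0.0516764/(6 × 0.5859) = 6 + 0.0147 = 6.0147 m along the plane.
The resultant acts 0.42 + 0.0147 = 0.4347 m (along the plate) below the hinge at the top edge, so the moment about the hinge is M = F × 0.4347 = 18.2057 × 0.4347 = 7.91402 kN·m.

M ≈ 7.91 kN·m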